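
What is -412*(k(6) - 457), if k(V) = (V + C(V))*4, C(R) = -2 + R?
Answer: 171804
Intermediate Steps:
k(V) = -8 + 8*V (k(V) = (V + (-2 + V))*4 = (-2 + 2*V)*4 = -8 + 8*V)
-412*(k(6) - 457) = -412*((-8 + 8*6) - 457) = -412*((-8 + 48) - 457) = -412*(40 - 457) = -412*(-417) = 171804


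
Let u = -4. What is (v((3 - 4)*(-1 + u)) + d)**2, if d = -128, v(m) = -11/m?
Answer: 423801/25 ≈ 16952.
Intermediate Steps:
(v((3 - 4)*(-1 + u)) + d)**2 = (-11*1/((-1 - 4)*(3 - 4)) - 128)**2 = (-11/((-1*(-5))) - 128)**2 = (-11/5 - 128)**2 = (-651/5)**2 = 423801/25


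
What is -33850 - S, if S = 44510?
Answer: -78360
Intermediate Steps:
-33850 - S = -33850 - 1*44510 = -33850 - 44510 = -78360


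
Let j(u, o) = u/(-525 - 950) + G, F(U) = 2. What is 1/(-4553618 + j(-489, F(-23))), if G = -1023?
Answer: -1475/6718094986 ≈ -2.1956e-7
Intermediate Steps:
j(u, o) = -1023 - u/1475 (j(u, o) = u/(-525 - 950) - 1023 = u/(-1475) - 1023 = -u/1475 - 1023 = -1023 - u/1475)
1/(-4553618 + j(-489, F(-23))) = 1/(-4553618 + (-1023 - 1/1475*(-489))) = 1/(-4553618 + (-1023 + 489/1475)) = 1/(-4553618 - 1508436/1475) = 1/(-6718094986/1475) = -1475/6718094986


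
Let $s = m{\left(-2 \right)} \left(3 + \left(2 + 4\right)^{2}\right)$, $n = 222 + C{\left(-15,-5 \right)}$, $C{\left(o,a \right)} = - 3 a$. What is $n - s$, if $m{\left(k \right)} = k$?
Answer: $315$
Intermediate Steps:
$n = 237$ ($n = 222 - -15 = 222 + 15 = 237$)
$s = -78$ ($s = - 2 \left(3 + \left(2 + 4\right)^{2}\right) = - 2 \left(3 + 6^{2}\right) = - 2 \left(3 + 36\right) = \left(-2\right) 39 = -78$)
$n - s = 237 - -78 = 237 + 78 = 315$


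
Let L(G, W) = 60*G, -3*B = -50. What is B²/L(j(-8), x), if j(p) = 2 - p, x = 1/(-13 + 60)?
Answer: 25/54 ≈ 0.46296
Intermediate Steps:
B = 50/3 (B = -⅓*(-50) = 50/3 ≈ 16.667)
x = 1/47 ≈ 0.021277
B²/L(j(-8), x) = (50/3)²/((60*(2 - 1*(-8)))) = 2500/(9*((60*(2 + 8)))) = 2500/(9*((60*10))) = (2500/9)/600 = (2500/9)*(1/600) = 25/54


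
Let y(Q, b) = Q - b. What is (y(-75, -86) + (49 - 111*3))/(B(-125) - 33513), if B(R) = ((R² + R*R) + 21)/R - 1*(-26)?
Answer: 34125/4217146 ≈ 0.0080920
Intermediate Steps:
B(R) = 26 + (21 + 2*R²)/R (B(R) = ((R² + R²) + 21)/R + 26 = (2*R² + 21)/R + 26 = (21 + 2*R²)/R + 26 = 26 + (21 + 2*R²)/R)
(y(-75, -86) + (49 - 111*3))/(B(-125) - 33513) = ((-75 - 1*(-86)) + (49 - 111*3))/((26 + 2*(-125) + 21/(-125)) - 33513) = ((-75 + 86) + (49 - 333))/((26 - 250 + 21*(-1/125)) - 33513) = (11 - 284)/((26 - 250 - 21/125) - 33513) = -273/(-28021/125 - 33513) = -273/(-4217146/125) = -273*(-125/4217146) = 34125/4217146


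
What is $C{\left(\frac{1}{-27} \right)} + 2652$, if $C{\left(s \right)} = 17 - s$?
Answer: $\frac{72064}{27} \approx 2669.0$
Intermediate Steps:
$C{\left(\frac{1}{-27} \right)} + 2652 = \left(17 - \frac{1}{-27}\right) + 2652 = \left(17 - - \frac{1}{27}\right) + 2652 = \left(17 + \frac{1}{27}\right) + 2652 = \frac{460}{27} + 2652 = \frac{72064}{27}$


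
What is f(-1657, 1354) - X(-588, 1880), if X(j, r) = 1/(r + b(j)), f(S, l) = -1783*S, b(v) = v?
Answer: 3817124851/1292 ≈ 2.9544e+6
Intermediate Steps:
X(j, r) = 1/(j + r) (X(j, r) = 1/(r + j) = 1/(j + r))
f(-1657, 1354) - X(-588, 1880) = -1783*(-1657) - 1/(-588 + 1880) = 2954431 - 1/1292 = 3817124851/1292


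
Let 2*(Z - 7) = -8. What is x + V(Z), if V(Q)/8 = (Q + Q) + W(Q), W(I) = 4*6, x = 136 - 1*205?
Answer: 171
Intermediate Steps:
Z = 3 (Z = 7 + (1/2)*(-8) = 7 - 4 = 3)
x = -69 (x = 136 - 205 = -69)
W(I) = 24
V(Q) = 192 + 16*Q (V(Q) = 8*((Q + Q) + 24) = 8*(2*Q + 24) = 8*(24 + 2*Q) = 192 + 16*Q)
x + V(Z) = -69 + (192 + 16*3) = -69 + (192 + 48) = -69 + 240 = 171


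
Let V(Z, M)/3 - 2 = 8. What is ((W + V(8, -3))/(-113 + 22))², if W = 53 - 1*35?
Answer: 2304/8281 ≈ 0.27823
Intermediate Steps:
V(Z, M) = 30 (V(Z, M) = 6 + 3*8 = 6 + 24 = 30)
W = 18 (W = 53 - 35 = 18)
((W + V(8, -3))/(-113 + 22))² = ((18 + 30)/(-113 + 22))² = (48/(-91))² = (48*(-1/91))² = (-48/91)² = 2304/8281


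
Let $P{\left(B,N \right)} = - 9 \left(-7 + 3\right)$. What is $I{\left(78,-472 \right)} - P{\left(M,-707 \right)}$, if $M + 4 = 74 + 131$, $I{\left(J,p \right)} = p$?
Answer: $-508$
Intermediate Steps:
$M = 201$ ($M = -4 + \left(74 + 131\right) = -4 + 205 = 201$)
$P{\left(B,N \right)} = 36$ ($P{\left(B,N \right)} = \left(-9\right) \left(-4\right) = 36$)
$I{\left(78,-472 \right)} - P{\left(M,-707 \right)} = -472 - 36 = -508$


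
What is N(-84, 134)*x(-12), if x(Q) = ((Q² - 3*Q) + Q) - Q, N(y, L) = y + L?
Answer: 9000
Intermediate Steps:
N(y, L) = L + y
x(Q) = Q² - 3*Q (x(Q) = (Q² - 2*Q) - Q = Q² - 3*Q)
N(-84, 134)*x(-12) = (134 - 84)*(-12*(-3 - 12)) = 50*(-12*(-15)) = 50*180 = 9000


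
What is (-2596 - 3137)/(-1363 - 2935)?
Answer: 819/614 ≈ 1.3339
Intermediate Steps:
(-2596 - 3137)/(-1363 - 2935) = -5733/(-4298) = -5733*(-1/4298) = 819/614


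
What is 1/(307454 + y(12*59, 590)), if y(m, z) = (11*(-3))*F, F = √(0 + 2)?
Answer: 153727/47263979969 + 33*√2/94527959938 ≈ 3.2530e-6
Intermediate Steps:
F = √2 ≈ 1.4142
y(m, z) = -33*√2 (y(m, z) = (11*(-3))*√2 = -33*√2)
1/(307454 + y(12*59, 590)) = 1/(307454 - 33*√2)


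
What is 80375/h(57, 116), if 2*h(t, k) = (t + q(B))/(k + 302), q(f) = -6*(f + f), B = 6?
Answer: -13438700/3 ≈ -4.4796e+6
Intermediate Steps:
q(f) = -12*f
h(t, k) = (-72 + t)/(2*(302 + k)) (h(t, k) = ((t - 12*6)/(k + 302))/2 = ((t - 72)/(302 + k))/2 = ((-72 + t)/(302 + k))/2 = (-72 + t)/(2*(302 + k)))
80375/h(57, 116) = 80375/(((-72 + 57)/(2*(302 + 116)))) = 80375/(((½)*(-15)/418)) = 80375/(((½)*(1/418)*(-15))) = 80375/(-15/836) = 80375*(-836/15) = -13438700/3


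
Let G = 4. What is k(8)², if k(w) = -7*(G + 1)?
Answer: 1225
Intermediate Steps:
k(w) = -35 (k(w) = -7*(4 + 1) = -7*5 = -35)
k(8)² = (-35)² = 1225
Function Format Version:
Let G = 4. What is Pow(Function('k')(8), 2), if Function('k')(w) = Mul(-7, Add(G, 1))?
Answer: 1225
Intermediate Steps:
Function('k')(w) = -35 (Function('k')(w) = Mul(-7, Add(4, 1)) = Mul(-7, 5) = -35)
Pow(Function('k')(8), 2) = Pow(-35, 2) = 1225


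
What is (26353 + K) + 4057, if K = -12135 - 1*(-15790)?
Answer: 34065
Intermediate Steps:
K = 3655 (K = -12135 + 15790 = 3655)
(26353 + K) + 4057 = (26353 + 3655) + 4057 = 30008 + 4057 = 34065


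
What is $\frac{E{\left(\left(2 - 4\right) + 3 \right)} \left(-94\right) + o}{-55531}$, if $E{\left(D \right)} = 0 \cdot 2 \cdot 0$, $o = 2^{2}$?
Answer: $- \frac{4}{55531} \approx -7.2032 \cdot 10^{-5}$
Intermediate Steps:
$o = 4$
$E{\left(D \right)} = 0$ ($E{\left(D \right)} = 0 \cdot 0 = 0$)
$\frac{E{\left(\left(2 - 4\right) + 3 \right)} \left(-94\right) + o}{-55531} = \frac{0 \left(-94\right) + 4}{-55531} = \left(0 + 4\right) \left(- \frac{1}{55531}\right) = 4 \left(- \frac{1}{55531}\right) = - \frac{4}{55531}$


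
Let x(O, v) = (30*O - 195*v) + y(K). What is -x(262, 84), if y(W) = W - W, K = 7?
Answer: 8520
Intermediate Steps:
y(W) = 0
x(O, v) = -195*v + 30*O (x(O, v) = (30*O - 195*v) + 0 = (-195*v + 30*O) + 0 = -195*v + 30*O)
-x(262, 84) = -(-195*84 + 30*262) = -(-16380 + 7860) = -1*(-8520) = 8520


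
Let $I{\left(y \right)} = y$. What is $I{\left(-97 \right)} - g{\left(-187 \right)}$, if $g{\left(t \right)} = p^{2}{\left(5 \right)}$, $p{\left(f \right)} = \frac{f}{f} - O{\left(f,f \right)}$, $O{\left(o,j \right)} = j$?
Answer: $-113$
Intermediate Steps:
$p{\left(f \right)} = 1 - f$ ($p{\left(f \right)} = \frac{f}{f} - f = 1 - f$)
$g{\left(t \right)} = 16$ ($g{\left(t \right)} = \left(1 - 5\right)^{2} = \left(-4\right)^{2} = 16$)
$I{\left(-97 \right)} - g{\left(-187 \right)} = -97 - 16 = -113$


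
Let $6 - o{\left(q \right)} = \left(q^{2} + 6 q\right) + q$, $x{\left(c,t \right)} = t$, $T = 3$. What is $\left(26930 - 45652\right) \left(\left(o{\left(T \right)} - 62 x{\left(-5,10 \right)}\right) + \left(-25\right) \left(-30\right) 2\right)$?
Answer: $-16026032$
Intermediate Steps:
$o{\left(q \right)} = 6 - q^{2} - 7 q$ ($o{\left(q \right)} = 6 - \left(\left(q^{2} + 6 q\right) + q\right) = 6 - \left(q^{2} + 7 q\right) = 6 - q^{2} - 7 q$)
$\left(26930 - 45652\right) \left(\left(o{\left(T \right)} - 62 x{\left(-5,10 \right)}\right) + \left(-25\right) \left(-30\right) 2\right) = \left(26930 - 45652\right) \left(\left(\left(6 - 3^{2} - 21\right) - 620\right) + \left(-25\right) \left(-30\right) 2\right) = - 18722 \left(\left(\left(6 - 9 - 21\right) - 620\right) + 750 \cdot 2\right) = - 18722 \left(\left(\left(6 - 9 - 21\right) - 620\right) + 1500\right) = - 18722 \left(\left(-24 - 620\right) + 1500\right) = - 18722 \left(-644 + 1500\right) = \left(-18722\right) 856 = -16026032$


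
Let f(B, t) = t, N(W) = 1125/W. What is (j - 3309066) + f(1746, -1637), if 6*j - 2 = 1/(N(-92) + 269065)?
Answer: -81949343056098/24752855 ≈ -3.3107e+6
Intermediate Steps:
j = 8250967/24752855 (j = 1/3 + 1/(6*(1125/(-92) + 269065)) = 1/3 + 1/(6*(1125*(-1/92) + 269065)) = 1/3 + 1/(6*(-1125/92 + 269065)) = 1/3 + 1/(6*(24752855/92)) = 1/3 + (1/6)*(92/24752855) = 1/3 + 46/74258565 = 8250967/24752855 ≈ 0.33333)
(j - 3309066) + f(1746, -1637) = (8250967/24752855 - 3309066) - 1637 = -81908822632463/24752855 - 1637 = -81949343056098/24752855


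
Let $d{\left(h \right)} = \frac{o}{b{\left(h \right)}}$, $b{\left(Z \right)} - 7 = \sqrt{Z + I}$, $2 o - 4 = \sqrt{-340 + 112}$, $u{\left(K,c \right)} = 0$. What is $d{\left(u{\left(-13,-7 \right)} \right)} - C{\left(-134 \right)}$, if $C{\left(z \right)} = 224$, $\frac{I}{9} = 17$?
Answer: $-224 + \frac{2 + i \sqrt{57}}{7 + 3 \sqrt{17}} \approx -223.9 + 0.38978 i$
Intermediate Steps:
$I = 153$ ($I = 9 \cdot 17 = 153$)
$o = 2 + i \sqrt{57}$ ($o = 2 + \frac{\sqrt{-340 + 112}}{2} = 2 + \frac{\sqrt{-228}}{2} = 2 + \frac{2 i \sqrt{57}}{2} = 2 + i \sqrt{57} \approx 2.0 + 7.5498 i$)
$b{\left(Z \right)} = 7 + \sqrt{153 + Z}$ ($b{\left(Z \right)} = 7 + \sqrt{Z + 153} = 7 + \sqrt{153 + Z}$)
$d{\left(h \right)} = \frac{2 + i \sqrt{57}}{7 + \sqrt{153 + h}}$
$d{\left(u{\left(-13,-7 \right)} \right)} - C{\left(-134 \right)} = \frac{2 + i \sqrt{57}}{7 + \sqrt{153 + 0}} - 224 = \frac{2 + i \sqrt{57}}{7 + \sqrt{153}} - 224 = \frac{2 + i \sqrt{57}}{7 + 3 \sqrt{17}} - 224 = -224 + \frac{2 + i \sqrt{57}}{7 + 3 \sqrt{17}}$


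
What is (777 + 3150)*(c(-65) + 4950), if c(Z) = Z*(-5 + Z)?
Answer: 37306500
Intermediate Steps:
(777 + 3150)*(c(-65) + 4950) = (777 + 3150)*(-65*(-5 - 65) + 4950) = 3927*(-65*(-70) + 4950) = 3927*(4550 + 4950) = 3927*9500 = 37306500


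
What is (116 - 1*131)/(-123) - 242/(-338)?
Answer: 5806/6929 ≈ 0.83793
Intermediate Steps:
(116 - 1*131)/(-123) - 242/(-338) = (116 - 131)*(-1/123) - 242*(-1/338) = -15*(-1/123) + 121/169 = 5/41 + 121/169 = 5806/6929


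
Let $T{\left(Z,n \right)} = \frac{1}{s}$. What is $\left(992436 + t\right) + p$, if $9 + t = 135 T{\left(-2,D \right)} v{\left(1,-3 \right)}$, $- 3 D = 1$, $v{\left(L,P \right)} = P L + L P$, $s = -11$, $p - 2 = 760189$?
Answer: $\frac{19279608}{11} \approx 1.7527 \cdot 10^{6}$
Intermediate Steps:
$p = 760191$ ($p = 2 + 760189 = 760191$)
$v{\left(L,P \right)} = 2 L P$ ($v{\left(L,P \right)} = L P + L P = 2 L P$)
$D = - \frac{1}{3}$ ($D = \left(- \frac{1}{3}\right) 1 = - \frac{1}{3} \approx -0.33333$)
$T{\left(Z,n \right)} = - \frac{1}{11}$ ($T{\left(Z,n \right)} = \frac{1}{-11} = - \frac{1}{11}$)
$t = \frac{711}{11}$ ($t = -9 + 135 \left(- \frac{1}{11}\right) 2 \cdot 1 \left(-3\right) = -9 - - \frac{810}{11} = -9 + \frac{810}{11} = \frac{711}{11} \approx 64.636$)
$\left(992436 + t\right) + p = \left(992436 + \frac{711}{11}\right) + 760191 = \frac{10917507}{11} + 760191 = \frac{19279608}{11}$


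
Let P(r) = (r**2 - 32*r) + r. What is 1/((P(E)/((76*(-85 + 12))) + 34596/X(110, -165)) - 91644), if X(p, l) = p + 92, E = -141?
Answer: -140087/12814753065 ≈ -1.0932e-5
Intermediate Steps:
X(p, l) = 92 + p
P(r) = r**2 - 31*r
1/((P(E)/((76*(-85 + 12))) + 34596/X(110, -165)) - 91644) = 1/(((-141*(-31 - 141))/((76*(-85 + 12))) + 34596/(92 + 110)) - 91644) = 1/(((-141*(-172))/((76*(-73))) + 34596/202) - 91644) = 1/((24252/(-5548) + 34596*(1/202)) - 91644) = 1/((24252*(-1/5548) + 17298/101) - 91644) = 1/((-6063/1387 + 17298/101) - 91644) = 1/(23379963/140087 - 91644) = 1/(-12814753065/140087) = -140087/12814753065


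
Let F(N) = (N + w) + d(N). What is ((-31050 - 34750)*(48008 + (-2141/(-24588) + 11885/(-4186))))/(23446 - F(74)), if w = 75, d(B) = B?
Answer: -5805625415928250/42682782519 ≈ -1.3602e+5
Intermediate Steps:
F(N) = 75 + 2*N (F(N) = (N + 75) + N = (75 + N) + N = 75 + 2*N)
((-31050 - 34750)*(48008 + (-2141/(-24588) + 11885/(-4186))))/(23446 - F(74)) = ((-31050 - 34750)*(48008 + (-2141/(-24588) + 11885/(-4186))))/(23446 - (75 + 2*74)) = (-65800*(48008 + (-2141*(-1/24588) + 11885*(-1/4186))))/(23446 - (75 + 148)) = (-65800*(48008 + (2141/24588 - 11885/4186)))/(23446 - 1*223) = (-65800*(48008 - 141633077/51462684))/(23446 - 223) = -65800*2470478900395/51462684/23223 = -5805625415928250/1837953*1/23223 = -5805625415928250/42682782519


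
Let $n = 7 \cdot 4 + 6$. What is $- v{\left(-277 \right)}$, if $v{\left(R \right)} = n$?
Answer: $-34$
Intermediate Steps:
$n = 34$ ($n = 28 + 6 = 34$)
$v{\left(R \right)} = 34$
$- v{\left(-277 \right)} = \left(-1\right) 34 = -34$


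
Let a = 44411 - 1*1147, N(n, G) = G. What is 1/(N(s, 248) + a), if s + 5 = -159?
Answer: 1/43512 ≈ 2.2982e-5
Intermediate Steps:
s = -164 (s = -5 - 159 = -164)
a = 43264 (a = 44411 - 1147 = 43264)
1/(N(s, 248) + a) = 1/(248 + 43264) = 1/43512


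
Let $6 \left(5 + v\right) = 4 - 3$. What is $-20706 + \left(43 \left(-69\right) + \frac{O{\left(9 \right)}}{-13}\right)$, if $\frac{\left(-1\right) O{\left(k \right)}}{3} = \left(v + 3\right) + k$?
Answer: $- \frac{615455}{26} \approx -23671.0$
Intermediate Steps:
$v = - \frac{29}{6}$ ($v = -5 + \frac{4 - 3}{6} = -5 + \frac{1}{6} \cdot 1 = -5 + \frac{1}{6} = - \frac{29}{6} \approx -4.8333$)
$O{\left(k \right)} = \frac{11}{2} - 3 k$ ($O{\left(k \right)} = - 3 \left(\left(- \frac{29}{6} + 3\right) + k\right) = - 3 \left(- \frac{11}{6} + k\right) = \frac{11}{2} - 3 k$)
$-20706 + \left(43 \left(-69\right) + \frac{O{\left(9 \right)}}{-13}\right) = -20706 + \left(43 \left(-69\right) + \frac{\frac{11}{2} - 27}{-13}\right) = -20706 - \left(2967 - \left(\frac{11}{2} - 27\right) \left(- \frac{1}{13}\right)\right) = -20706 - \frac{77099}{26} = - \frac{615455}{26}$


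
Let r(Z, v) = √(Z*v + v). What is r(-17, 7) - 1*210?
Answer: -210 + 4*I*√7 ≈ -210.0 + 10.583*I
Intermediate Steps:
r(Z, v) = √(v + Z*v)
r(-17, 7) - 1*210 = √(7*(1 - 17)) - 1*210 = √(7*(-16)) - 210 = √(-112) - 210 = 4*I*√7 - 210 = -210 + 4*I*√7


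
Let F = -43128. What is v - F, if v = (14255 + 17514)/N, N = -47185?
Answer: 2034962911/47185 ≈ 43127.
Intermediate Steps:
v = -31769/47185 (v = (14255 + 17514)/(-47185) = 31769*(-1/47185) = -31769/47185 ≈ -0.67329)
v - F = -31769/47185 - 1*(-43128) = -31769/47185 + 43128 = 2034962911/47185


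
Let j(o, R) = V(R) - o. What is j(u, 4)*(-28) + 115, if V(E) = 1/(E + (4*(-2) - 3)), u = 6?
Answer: 287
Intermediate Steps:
V(E) = 1/(-11 + E) (V(E) = 1/(E + (-8 - 3)) = 1/(E - 11) = 1/(-11 + E))
j(o, R) = 1/(-11 + R) - o
j(u, 4)*(-28) + 115 = ((1 - 1*6*(-11 + 4))/(-11 + 4))*(-28) + 115 = ((1 - 1*6*(-7))/(-7))*(-28) + 115 = -(1 + 42)/7*(-28) + 115 = -⅐*43*(-28) + 115 = -43/7*(-28) + 115 = 172 + 115 = 287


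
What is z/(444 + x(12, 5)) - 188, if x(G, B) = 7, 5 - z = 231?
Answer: -85014/451 ≈ -188.50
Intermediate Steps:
z = -226 (z = 5 - 1*231 = 5 - 231 = -226)
z/(444 + x(12, 5)) - 188 = -226/(444 + 7) - 188 = -226/451 - 188 = -85014/451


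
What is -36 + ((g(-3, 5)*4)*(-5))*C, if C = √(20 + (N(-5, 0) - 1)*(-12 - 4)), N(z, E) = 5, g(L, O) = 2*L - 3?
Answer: -36 + 360*I*√11 ≈ -36.0 + 1194.0*I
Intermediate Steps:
g(L, O) = -3 + 2*L
C = 2*I*√11 (C = √(20 + (5 - 1)*(-12 - 4)) = √(20 + 4*(-16)) = √(20 - 64) = √(-44) = 2*I*√11 ≈ 6.6332*I)
-36 + ((g(-3, 5)*4)*(-5))*C = -36 + (((-3 + 2*(-3))*4)*(-5))*(2*I*√11) = -36 + (((-3 - 6)*4)*(-5))*(2*I*√11) = -36 + (-9*4*(-5))*(2*I*√11) = -36 + (-36*(-5))*(2*I*√11) = -36 + 180*(2*I*√11) = -36 + 360*I*√11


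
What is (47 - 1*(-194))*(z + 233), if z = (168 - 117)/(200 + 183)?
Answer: 21518890/383 ≈ 56185.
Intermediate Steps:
z = 51/383 ≈ 0.13316
(47 - 1*(-194))*(z + 233) = (47 - 1*(-194))*(51/383 + 233) = (47 + 194)*(89290/383) = 241*(89290/383) = 21518890/383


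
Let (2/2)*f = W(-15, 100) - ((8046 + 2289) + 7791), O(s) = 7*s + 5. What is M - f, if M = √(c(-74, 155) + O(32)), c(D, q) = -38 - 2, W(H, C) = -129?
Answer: 18255 + 3*√21 ≈ 18269.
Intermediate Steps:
O(s) = 5 + 7*s
c(D, q) = -40
M = 3*√21 (M = √(-40 + (5 + 7*32)) = √(-40 + (5 + 224)) = √(-40 + 229) = √189 = 3*√21 ≈ 13.748)
f = -18255 (f = -129 - ((8046 + 2289) + 7791) = -129 - (10335 + 7791) = -129 - 1*18126 = -129 - 18126 = -18255)
M - f = 3*√21 - 1*(-18255) = 3*√21 + 18255 = 18255 + 3*√21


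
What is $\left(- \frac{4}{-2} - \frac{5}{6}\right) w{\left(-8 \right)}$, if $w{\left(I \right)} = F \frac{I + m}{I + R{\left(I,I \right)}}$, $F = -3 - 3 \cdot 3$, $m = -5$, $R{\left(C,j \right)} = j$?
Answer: $- \frac{91}{8} \approx -11.375$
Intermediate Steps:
$F = -12$ ($F = -3 - 9 = -12$)
$w{\left(I \right)} = - \frac{6 \left(-5 + I\right)}{I}$ ($w{\left(I \right)} = - 12 \frac{I - 5}{I + I} = - 12 \frac{-5 + I}{2 I} = - \frac{6 \left(-5 + I\right)}{I}$)
$\left(- \frac{4}{-2} - \frac{5}{6}\right) w{\left(-8 \right)} = \left(- \frac{4}{-2} - \frac{5}{6}\right) \left(-6 + \frac{30}{-8}\right) = \left(\left(-4\right) \left(- \frac{1}{2}\right) - \frac{5}{6}\right) \left(-6 + 30 \left(- \frac{1}{8}\right)\right) = \left(2 - \frac{5}{6}\right) \left(-6 - \frac{15}{4}\right) = \frac{7}{6} \left(- \frac{39}{4}\right) = - \frac{91}{8}$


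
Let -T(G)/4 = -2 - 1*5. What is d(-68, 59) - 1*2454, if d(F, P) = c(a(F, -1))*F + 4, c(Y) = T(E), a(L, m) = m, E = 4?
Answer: -4354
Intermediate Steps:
T(G) = 28 (T(G) = -4*(-2 - 1*5) = -4*(-2 - 5) = -4*(-7) = 28)
c(Y) = 28
d(F, P) = 4 + 28*F (d(F, P) = 28*F + 4 = 4 + 28*F)
d(-68, 59) - 1*2454 = (4 + 28*(-68)) - 1*2454 = (4 - 1904) - 2454 = -1900 - 2454 = -4354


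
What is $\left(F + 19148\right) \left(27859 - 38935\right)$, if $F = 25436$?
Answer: $-493812384$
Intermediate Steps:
$\left(F + 19148\right) \left(27859 - 38935\right) = \left(25436 + 19148\right) \left(27859 - 38935\right) = 44584 \left(-11076\right) = -493812384$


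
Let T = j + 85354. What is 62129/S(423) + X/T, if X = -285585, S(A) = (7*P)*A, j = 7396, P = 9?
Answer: -52802569/70619850 ≈ -0.74770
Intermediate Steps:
S(A) = 63*A (S(A) = (7*9)*A = 63*A)
T = 92750 (T = 7396 + 85354 = 92750)
62129/S(423) + X/T = 62129/((63*423)) - 285585/92750 = 62129/26649 - 285585*1/92750 = 62129*(1/26649) - 57117/18550 = 62129/26649 - 57117/18550 = -52802569/70619850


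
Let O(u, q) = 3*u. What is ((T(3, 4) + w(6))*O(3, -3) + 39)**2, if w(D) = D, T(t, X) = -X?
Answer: 3249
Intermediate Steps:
((T(3, 4) + w(6))*O(3, -3) + 39)**2 = ((-1*4 + 6)*(3*3) + 39)**2 = ((-4 + 6)*9 + 39)**2 = (2*9 + 39)**2 = (18 + 39)**2 = 57**2 = 3249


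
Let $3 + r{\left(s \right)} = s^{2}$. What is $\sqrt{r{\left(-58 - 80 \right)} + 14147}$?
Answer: $2 \sqrt{8297} \approx 182.18$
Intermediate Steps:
$r{\left(s \right)} = -3 + s^{2}$
$\sqrt{r{\left(-58 - 80 \right)} + 14147} = \sqrt{\left(-3 + \left(-58 - 80\right)^{2}\right) + 14147} = \sqrt{\left(-3 + \left(-138\right)^{2}\right) + 14147} = \sqrt{\left(-3 + 19044\right) + 14147} = \sqrt{19041 + 14147} = \sqrt{33188} = 2 \sqrt{8297}$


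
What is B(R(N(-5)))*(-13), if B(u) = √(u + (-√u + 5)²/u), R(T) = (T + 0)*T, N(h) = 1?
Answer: -13*√17 ≈ -53.600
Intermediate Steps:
R(T) = T² (R(T) = T*T = T²)
B(u) = √(u + (5 - √u)²/u)
B(R(N(-5)))*(-13) = √(1² + (-5 + √(1²))²/(1²))*(-13) = √(1 + (-5 + √1)²/1)*(-13) = √(1 + 1*(-5 + 1)²)*(-13) = √(1 + 1*(-4)²)*(-13) = √(1 + 1*16)*(-13) = √(1 + 16)*(-13) = √17*(-13) = -13*√17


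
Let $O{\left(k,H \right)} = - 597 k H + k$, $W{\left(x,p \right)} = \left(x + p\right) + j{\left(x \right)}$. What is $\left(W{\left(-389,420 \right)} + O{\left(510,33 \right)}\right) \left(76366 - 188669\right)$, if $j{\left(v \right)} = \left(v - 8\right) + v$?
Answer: $1128393029765$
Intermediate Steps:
$j{\left(v \right)} = -8 + 2 v$ ($j{\left(v \right)} = \left(-8 + v\right) + v = -8 + 2 v$)
$W{\left(x,p \right)} = -8 + p + 3 x$ ($W{\left(x,p \right)} = \left(x + p\right) + \left(-8 + 2 x\right) = \left(p + x\right) + \left(-8 + 2 x\right) = -8 + p + 3 x$)
$O{\left(k,H \right)} = k - 597 H k$ ($O{\left(k,H \right)} = - 597 H k + k = k - 597 H k$)
$\left(W{\left(-389,420 \right)} + O{\left(510,33 \right)}\right) \left(76366 - 188669\right) = \left(\left(-8 + 420 + 3 \left(-389\right)\right) + 510 \left(1 - 19701\right)\right) \left(76366 - 188669\right) = \left(\left(-8 + 420 - 1167\right) + 510 \left(1 - 19701\right)\right) \left(-112303\right) = \left(-755 + 510 \left(-19700\right)\right) \left(-112303\right) = \left(-755 - 10047000\right) \left(-112303\right) = \left(-10047755\right) \left(-112303\right) = 1128393029765$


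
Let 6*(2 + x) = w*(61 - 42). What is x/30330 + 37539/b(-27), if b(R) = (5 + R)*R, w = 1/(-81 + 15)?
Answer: 759037769/12010680 ≈ 63.197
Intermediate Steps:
w = -1/66 (w = 1/(-66) = -1/66 ≈ -0.015152)
b(R) = R*(5 + R)
x = -811/396 (x = -2 + (-(61 - 42)/66)/6 = -2 + (-1/66*19)/6 = -2 + (⅙)*(-19/66) = -2 - 19/396 = -811/396 ≈ -2.0480)
x/30330 + 37539/b(-27) = -811/396/30330 + 37539/((-27*(5 - 27))) = -811/396*1/30330 + 37539/((-27*(-22))) = -811/12010680 + 37539/594 = -811/12010680 + 37539*(1/594) = -811/12010680 + 4171/66 = 759037769/12010680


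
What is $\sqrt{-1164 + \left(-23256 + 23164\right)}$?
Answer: $2 i \sqrt{314} \approx 35.44 i$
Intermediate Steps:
$\sqrt{-1164 + \left(-23256 + 23164\right)} = \sqrt{-1164 - 92} = \sqrt{-1256} = 2 i \sqrt{314}$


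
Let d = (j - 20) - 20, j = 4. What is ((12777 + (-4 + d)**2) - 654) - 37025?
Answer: -23302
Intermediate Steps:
d = -36 (d = (4 - 20) - 20 = -16 - 20 = -36)
((12777 + (-4 + d)**2) - 654) - 37025 = ((12777 + (-4 - 36)**2) - 654) - 37025 = ((12777 + (-40)**2) - 654) - 37025 = ((12777 + 1600) - 654) - 37025 = (14377 - 654) - 37025 = 13723 - 37025 = -23302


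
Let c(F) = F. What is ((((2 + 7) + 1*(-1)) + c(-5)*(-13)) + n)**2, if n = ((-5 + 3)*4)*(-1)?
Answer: 6561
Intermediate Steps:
n = 8 (n = -2*4*(-1) = -8*(-1) = 8)
((((2 + 7) + 1*(-1)) + c(-5)*(-13)) + n)**2 = ((((2 + 7) + 1*(-1)) - 5*(-13)) + 8)**2 = (((9 - 1) + 65) + 8)**2 = ((8 + 65) + 8)**2 = (73 + 8)**2 = 81**2 = 6561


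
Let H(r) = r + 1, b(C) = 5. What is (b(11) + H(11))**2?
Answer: 289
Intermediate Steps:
H(r) = 1 + r
(b(11) + H(11))**2 = (5 + (1 + 11))**2 = (5 + 12)**2 = 17**2 = 289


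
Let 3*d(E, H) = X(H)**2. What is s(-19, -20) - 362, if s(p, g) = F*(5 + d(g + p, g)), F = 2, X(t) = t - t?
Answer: -352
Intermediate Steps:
X(t) = 0
d(E, H) = 0 (d(E, H) = (1/3)*0**2 = (1/3)*0 = 0)
s(p, g) = 10 (s(p, g) = 2*(5 + 0) = 2*5 = 10)
s(-19, -20) - 362 = 10 - 362 = -352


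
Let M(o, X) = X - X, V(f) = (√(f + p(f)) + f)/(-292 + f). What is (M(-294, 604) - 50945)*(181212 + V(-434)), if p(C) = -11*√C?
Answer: -3351170913485/363 + 50945*√(-434 - 11*I*√434)/726 ≈ -9.2319e+9 - 1508.9*I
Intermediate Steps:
V(f) = (f + √(f - 11*√f))/(-292 + f) (V(f) = (√(f - 11*√f) + f)/(-292 + f) = (f + √(f - 11*√f))/(-292 + f))
M(o, X) = 0
(M(-294, 604) - 50945)*(181212 + V(-434)) = (0 - 50945)*(181212 + (-434 + √(-434 - 11*I*√434))/(-292 - 434)) = -50945*(181212 + (-434 + √(-434 - 11*I*√434))/(-726)) = -50945*(181212 - (-434 + √(-434 - 11*I*√434))/726) = -50945*(181212 + (217/363 - √(-434 - 11*I*√434)/726)) = -50945*(65780173/363 - √(-434 - 11*I*√434)/726) = -3351170913485/363 + 50945*√(-434 - 11*I*√434)/726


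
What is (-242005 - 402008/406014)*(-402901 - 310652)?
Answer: 11685360381686189/67669 ≈ 1.7268e+11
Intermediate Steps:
(-242005 - 402008/406014)*(-402901 - 310652) = (-242005 - 402008*1/406014)*(-713553) = (-242005 - 201004/203007)*(-713553) = -49128910039/203007*(-713553) = 11685360381686189/67669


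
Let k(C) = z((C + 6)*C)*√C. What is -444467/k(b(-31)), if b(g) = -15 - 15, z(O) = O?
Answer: 444467*I*√30/21600 ≈ 112.71*I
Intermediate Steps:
b(g) = -30
k(C) = C^(3/2)*(6 + C) (k(C) = ((C + 6)*C)*√C = ((6 + C)*C)*√C = (C*(6 + C))*√C = C^(3/2)*(6 + C))
-444467/k(b(-31)) = -444467*I*√30/(900*(6 - 30)) = -444467*(-I*√30/21600) = -(-444467)*I*√30/21600 = 444467*I*√30/21600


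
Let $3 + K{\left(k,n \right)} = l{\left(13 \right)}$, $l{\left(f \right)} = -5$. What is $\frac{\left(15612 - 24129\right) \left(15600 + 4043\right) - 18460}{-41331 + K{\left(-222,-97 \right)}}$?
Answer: $\frac{167317891}{41339} \approx 4047.5$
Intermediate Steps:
$K{\left(k,n \right)} = -8$ ($K{\left(k,n \right)} = -3 - 5 = -8$)
$\frac{\left(15612 - 24129\right) \left(15600 + 4043\right) - 18460}{-41331 + K{\left(-222,-97 \right)}} = \frac{\left(15612 - 24129\right) \left(15600 + 4043\right) - 18460}{-41331 - 8} = \frac{\left(-8517\right) 19643 - 18460}{-41339} = \left(-167299431 - 18460\right) \left(- \frac{1}{41339}\right) = \left(-167317891\right) \left(- \frac{1}{41339}\right) = \frac{167317891}{41339}$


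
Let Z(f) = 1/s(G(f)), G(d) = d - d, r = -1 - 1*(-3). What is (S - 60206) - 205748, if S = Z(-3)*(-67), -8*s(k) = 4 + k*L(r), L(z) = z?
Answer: -265820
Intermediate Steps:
r = 2 (r = -1 + 3 = 2)
G(d) = 0
s(k) = -½ - k/4 (s(k) = -(4 + k*2)/8 = -(4 + 2*k)/8 = -½ - k/4)
Z(f) = -2 (Z(f) = 1/(-½ - ¼*0) = 1/(-½ + 0) = 1/(-½) = -2)
S = 134 (S = -2*(-67) = 134)
(S - 60206) - 205748 = (134 - 60206) - 205748 = -60072 - 205748 = -265820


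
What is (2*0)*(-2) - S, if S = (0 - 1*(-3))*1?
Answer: -3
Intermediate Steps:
S = 3 (S = (0 + 3)*1 = 3*1 = 3)
(2*0)*(-2) - S = (2*0)*(-2) - 1*3 = 0*(-2) - 3 = 0 - 3 = -3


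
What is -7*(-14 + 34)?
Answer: -140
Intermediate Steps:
-7*(-14 + 34) = -7*20 = -140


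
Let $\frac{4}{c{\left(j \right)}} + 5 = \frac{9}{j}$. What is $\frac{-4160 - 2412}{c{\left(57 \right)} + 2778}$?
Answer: $- \frac{151156}{63875} \approx -2.3664$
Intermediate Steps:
$c{\left(j \right)} = \frac{4}{-5 + \frac{9}{j}}$
$\frac{-4160 - 2412}{c{\left(57 \right)} + 2778} = \frac{-4160 - 2412}{\left(-4\right) 57 \frac{1}{-9 + 5 \cdot 57} + 2778} = - \frac{6572}{\left(-4\right) 57 \frac{1}{-9 + 285} + 2778} = - \frac{6572}{\left(-4\right) 57 \cdot \frac{1}{276} + 2778} = - \frac{6572}{- \frac{19}{23} + 2778} = - \frac{6572}{\frac{63875}{23}} = \left(-6572\right) \frac{23}{63875} = - \frac{151156}{63875}$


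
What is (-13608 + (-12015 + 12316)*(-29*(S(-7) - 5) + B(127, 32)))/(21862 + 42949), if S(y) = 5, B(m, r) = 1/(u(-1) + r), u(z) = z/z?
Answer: -448763/2138763 ≈ -0.20982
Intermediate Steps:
u(z) = 1
B(m, r) = 1/(1 + r)
(-13608 + (-12015 + 12316)*(-29*(S(-7) - 5) + B(127, 32)))/(21862 + 42949) = (-13608 + (-12015 + 12316)*(-29*(5 - 5) + 1/(1 + 32)))/(21862 + 42949) = (-13608 + 301*(-29*0 + 1/33))/64811 = (-13608 + 301*(0 + 1/33))*(1/64811) = (-13608 + 301*(1/33))*(1/64811) = (-13608 + 301/33)*(1/64811) = -448763/33*1/64811 = -448763/2138763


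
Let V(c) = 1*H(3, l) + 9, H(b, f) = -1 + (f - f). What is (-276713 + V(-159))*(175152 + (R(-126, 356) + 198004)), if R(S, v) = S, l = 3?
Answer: -103219266150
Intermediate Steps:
H(b, f) = -1 (H(b, f) = -1 + 0 = -1)
V(c) = 8 (V(c) = 1*(-1) + 9 = -1 + 9 = 8)
(-276713 + V(-159))*(175152 + (R(-126, 356) + 198004)) = (-276713 + 8)*(175152 + (-126 + 198004)) = -276705*(175152 + 197878) = -276705*373030 = -103219266150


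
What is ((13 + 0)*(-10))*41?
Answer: -5330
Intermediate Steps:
((13 + 0)*(-10))*41 = (13*(-10))*41 = -130*41 = -5330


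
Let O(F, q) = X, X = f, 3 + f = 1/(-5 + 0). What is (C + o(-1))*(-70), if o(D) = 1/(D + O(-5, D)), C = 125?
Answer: -26200/3 ≈ -8733.3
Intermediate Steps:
f = -16/5 (f = -3 + 1/(-5 + 0) = -3 + 1/(-5) = -3 - ⅕ = -16/5 ≈ -3.2000)
X = -16/5 ≈ -3.2000
O(F, q) = -16/5
o(D) = 1/(-16/5 + D) (o(D) = 1/(D - 16/5) = 1/(-16/5 + D))
(C + o(-1))*(-70) = (125 + 5/(-16 + 5*(-1)))*(-70) = (125 + 5/(-16 - 5))*(-70) = (125 + 5/(-21))*(-70) = (125 + 5*(-1/21))*(-70) = (125 - 5/21)*(-70) = (2620/21)*(-70) = -26200/3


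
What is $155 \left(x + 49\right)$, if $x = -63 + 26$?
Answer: $1860$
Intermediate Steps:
$x = -37$
$155 \left(x + 49\right) = 155 \left(-37 + 49\right) = 155 \cdot 12 = 1860$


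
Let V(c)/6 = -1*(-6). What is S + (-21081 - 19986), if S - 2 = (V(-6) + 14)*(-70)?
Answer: -44565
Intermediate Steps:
V(c) = 36 (V(c) = 6*(-1*(-6)) = 6*6 = 36)
S = -3498 (S = 2 + (36 + 14)*(-70) = 2 + 50*(-70) = 2 - 3500 = -3498)
S + (-21081 - 19986) = -3498 + (-21081 - 19986) = -3498 - 41067 = -44565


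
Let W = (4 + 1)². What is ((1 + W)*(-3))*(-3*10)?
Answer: 2340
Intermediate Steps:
W = 25 (W = 5² = 25)
((1 + W)*(-3))*(-3*10) = ((1 + 25)*(-3))*(-3*10) = (26*(-3))*(-30) = -78*(-30) = 2340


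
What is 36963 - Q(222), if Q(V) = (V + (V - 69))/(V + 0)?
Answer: 2735137/74 ≈ 36961.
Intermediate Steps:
Q(V) = (-69 + 2*V)/V (Q(V) = (V + (-69 + V))/V = (-69 + 2*V)/V)
36963 - Q(222) = 36963 - (2 - 69/222) = 36963 - (2 - 69*1/222) = 36963 - (2 - 23/74) = 36963 - 1*125/74 = 36963 - 125/74 = 2735137/74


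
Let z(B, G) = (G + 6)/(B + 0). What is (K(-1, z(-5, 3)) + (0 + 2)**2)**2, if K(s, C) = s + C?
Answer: 36/25 ≈ 1.4400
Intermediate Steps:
z(B, G) = (6 + G)/B
K(s, C) = C + s
(K(-1, z(-5, 3)) + (0 + 2)**2)**2 = (((6 + 3)/(-5) - 1) + (0 + 2)**2)**2 = ((-1/5*9 - 1) + 2**2)**2 = ((-9/5 - 1) + 4)**2 = (-14/5 + 4)**2 = (6/5)**2 = 36/25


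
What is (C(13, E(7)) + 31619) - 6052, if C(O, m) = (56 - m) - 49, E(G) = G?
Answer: 25567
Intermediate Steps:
C(O, m) = 7 - m
(C(13, E(7)) + 31619) - 6052 = ((7 - 1*7) + 31619) - 6052 = ((7 - 7) + 31619) - 6052 = (0 + 31619) - 6052 = 31619 - 6052 = 25567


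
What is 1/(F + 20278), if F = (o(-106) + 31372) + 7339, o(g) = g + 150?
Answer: 1/59033 ≈ 1.6940e-5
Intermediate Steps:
o(g) = 150 + g
F = 38755 (F = ((150 - 106) + 31372) + 7339 = (44 + 31372) + 7339 = 31416 + 7339 = 38755)
1/(F + 20278) = 1/(38755 + 20278) = 1/59033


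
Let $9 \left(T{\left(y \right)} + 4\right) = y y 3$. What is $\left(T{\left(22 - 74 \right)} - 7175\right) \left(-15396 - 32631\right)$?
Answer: $301497497$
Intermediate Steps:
$T{\left(y \right)} = -4 + \frac{y^{2}}{3}$ ($T{\left(y \right)} = -4 + \frac{y y 3}{9} = -4 + \frac{y^{2} \cdot 3}{9} = -4 + \frac{3 y^{2}}{9} = -4 + \frac{y^{2}}{3}$)
$\left(T{\left(22 - 74 \right)} - 7175\right) \left(-15396 - 32631\right) = \left(\left(-4 + \frac{\left(22 - 74\right)^{2}}{3}\right) - 7175\right) \left(-15396 - 32631\right) = \left(\left(-4 + \frac{\left(-52\right)^{2}}{3}\right) - 7175\right) \left(-48027\right) = \left(\left(-4 + \frac{1}{3} \cdot 2704\right) - 7175\right) \left(-48027\right) = \left(\left(-4 + \frac{2704}{3}\right) - 7175\right) \left(-48027\right) = \left(\frac{2692}{3} - 7175\right) \left(-48027\right) = \left(- \frac{18833}{3}\right) \left(-48027\right) = 301497497$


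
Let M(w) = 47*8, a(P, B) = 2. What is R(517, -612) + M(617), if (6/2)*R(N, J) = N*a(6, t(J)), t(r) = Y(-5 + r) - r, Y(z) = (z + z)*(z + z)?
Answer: 2162/3 ≈ 720.67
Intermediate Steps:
Y(z) = 4*z**2 (Y(z) = (2*z)*(2*z) = 4*z**2)
t(r) = -r + 4*(-5 + r)**2 (t(r) = 4*(-5 + r)**2 - r = -r + 4*(-5 + r)**2)
M(w) = 376
R(N, J) = 2*N/3 (R(N, J) = (N*2)/3 = (2*N)/3 = 2*N/3)
R(517, -612) + M(617) = (2/3)*517 + 376 = 1034/3 + 376 = 2162/3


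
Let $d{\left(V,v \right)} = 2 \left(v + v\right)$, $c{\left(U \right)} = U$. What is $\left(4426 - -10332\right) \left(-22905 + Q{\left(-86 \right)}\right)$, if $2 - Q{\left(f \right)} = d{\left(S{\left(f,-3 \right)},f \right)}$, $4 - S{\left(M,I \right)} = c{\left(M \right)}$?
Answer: $-332925722$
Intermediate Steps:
$S{\left(M,I \right)} = 4 - M$
$d{\left(V,v \right)} = 4 v$ ($d{\left(V,v \right)} = 2 \cdot 2 v = 4 v$)
$Q{\left(f \right)} = 2 - 4 f$
$\left(4426 - -10332\right) \left(-22905 + Q{\left(-86 \right)}\right) = \left(4426 - -10332\right) \left(-22905 + \left(2 - -344\right)\right) = \left(4426 + 10332\right) \left(-22905 + \left(2 + 344\right)\right) = 14758 \left(-22905 + 346\right) = 14758 \left(-22559\right) = -332925722$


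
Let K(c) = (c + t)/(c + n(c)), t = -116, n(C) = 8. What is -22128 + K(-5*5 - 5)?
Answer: -243335/11 ≈ -22121.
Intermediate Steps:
K(c) = (-116 + c)/(8 + c) (K(c) = (c - 116)/(c + 8) = (-116 + c)/(8 + c))
-22128 + K(-5*5 - 5) = -22128 + (-116 + (-5*5 - 5))/(8 + (-5*5 - 5)) = -22128 + (-116 + (-25 - 5))/(8 + (-25 - 5)) = -22128 + (-116 - 30)/(8 - 30) = -22128 - 146/(-22) = -22128 - 1/22*(-146) = -22128 + 73/11 = -243335/11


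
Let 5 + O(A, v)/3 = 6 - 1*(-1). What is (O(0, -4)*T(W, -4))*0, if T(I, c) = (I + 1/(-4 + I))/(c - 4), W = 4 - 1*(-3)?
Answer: 0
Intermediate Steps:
O(A, v) = 6 (O(A, v) = -15 + 3*(6 - 1*(-1)) = -15 + 3*(6 + 1) = -15 + 3*7 = -15 + 21 = 6)
W = 7 (W = 4 + 3 = 7)
T(I, c) = (I + 1/(-4 + I))/(-4 + c)
(O(0, -4)*T(W, -4))*0 = (6*((1 + 7² - 4*7)/(16 - 4*7 - 4*(-4) + 7*(-4))))*0 = (6*((1 + 49 - 28)/(16 - 28 + 16 - 28)))*0 = (6*(22/(-24)))*0 = (6*(-1/24*22))*0 = (6*(-11/12))*0 = -11/2*0 = 0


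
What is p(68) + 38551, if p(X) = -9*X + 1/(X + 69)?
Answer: 5197644/137 ≈ 37939.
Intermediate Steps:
p(X) = 1/(69 + X) - 9*X (p(X) = -9*X + 1/(69 + X) = 1/(69 + X) - 9*X)
p(68) + 38551 = (1 - 621*68 - 9*68²)/(69 + 68) + 38551 = (1 - 42228 - 9*4624)/137 + 38551 = (1 - 42228 - 41616)/137 + 38551 = (1/137)*(-83843) + 38551 = -83843/137 + 38551 = 5197644/137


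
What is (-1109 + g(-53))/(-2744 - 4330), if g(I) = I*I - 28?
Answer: -836/3537 ≈ -0.23636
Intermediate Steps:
g(I) = -28 + I² (g(I) = I² - 28 = -28 + I²)
(-1109 + g(-53))/(-2744 - 4330) = (-1109 + (-28 + (-53)²))/(-2744 - 4330) = (-1109 + (-28 + 2809))/(-7074) = (-1109 + 2781)*(-1/7074) = 1672*(-1/7074) = -836/3537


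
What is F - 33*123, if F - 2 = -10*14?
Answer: -4197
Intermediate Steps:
F = -138 (F = 2 - 10*14 = 2 - 140 = -138)
F - 33*123 = -138 - 33*123 = -138 - 4059 = -4197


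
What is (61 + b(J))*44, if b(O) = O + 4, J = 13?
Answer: 3432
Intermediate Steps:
b(O) = 4 + O
(61 + b(J))*44 = (61 + (4 + 13))*44 = (61 + 17)*44 = 78*44 = 3432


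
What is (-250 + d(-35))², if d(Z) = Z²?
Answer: 950625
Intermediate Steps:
(-250 + d(-35))² = (-250 + (-35)²)² = (-250 + 1225)² = 975² = 950625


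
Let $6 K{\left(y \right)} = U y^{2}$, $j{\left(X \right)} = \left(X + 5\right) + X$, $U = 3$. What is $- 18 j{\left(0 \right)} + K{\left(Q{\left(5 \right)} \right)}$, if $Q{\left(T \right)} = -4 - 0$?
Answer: $-82$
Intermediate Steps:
$j{\left(X \right)} = 5 + 2 X$ ($j{\left(X \right)} = \left(5 + X\right) + X = 5 + 2 X$)
$Q{\left(T \right)} = -4$ ($Q{\left(T \right)} = -4 + 0 = -4$)
$K{\left(y \right)} = \frac{y^{2}}{2}$ ($K{\left(y \right)} = \frac{3 y^{2}}{6} = \frac{y^{2}}{2}$)
$- 18 j{\left(0 \right)} + K{\left(Q{\left(5 \right)} \right)} = - 18 \left(5 + 2 \cdot 0\right) + \frac{\left(-4\right)^{2}}{2} = - 18 \left(5 + 0\right) + \frac{1}{2} \cdot 16 = \left(-18\right) 5 + 8 = -90 + 8 = -82$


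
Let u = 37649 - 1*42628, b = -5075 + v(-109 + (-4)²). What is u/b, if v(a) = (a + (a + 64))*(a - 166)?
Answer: -4979/26523 ≈ -0.18772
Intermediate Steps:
v(a) = (-166 + a)*(64 + 2*a) (v(a) = (a + (64 + a))*(-166 + a) = (64 + 2*a)*(-166 + a) = (-166 + a)*(64 + 2*a))
b = 26523 (b = -5075 + (-10624 - 268*(-109 + (-4)²) + 2*(-109 + (-4)²)²) = -5075 + (-10624 - 268*(-109 + 16) + 2*(-109 + 16)²) = -5075 + (-10624 - 268*(-93) + 2*(-93)²) = -5075 + (-10624 + 24924 + 2*8649) = -5075 + (-10624 + 24924 + 17298) = -5075 + 31598 = 26523)
u = -4979 (u = 37649 - 42628 = -4979)
u/b = -4979/26523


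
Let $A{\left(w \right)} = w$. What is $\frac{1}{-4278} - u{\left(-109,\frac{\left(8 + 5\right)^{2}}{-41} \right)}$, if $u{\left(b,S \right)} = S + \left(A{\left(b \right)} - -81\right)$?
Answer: $\frac{5634085}{175398} \approx 32.122$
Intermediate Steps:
$u{\left(b,S \right)} = 81 + S + b$ ($u{\left(b,S \right)} = S + \left(b - -81\right) = S + \left(b + 81\right) = S + \left(81 + b\right) = 81 + S + b$)
$\frac{1}{-4278} - u{\left(-109,\frac{\left(8 + 5\right)^{2}}{-41} \right)} = \frac{1}{-4278} - \left(81 + \frac{\left(8 + 5\right)^{2}}{-41} - 109\right) = - \frac{1}{4278} - \left(81 + 13^{2} \left(- \frac{1}{41}\right) - 109\right) = - \frac{1}{4278} - \left(81 + 169 \left(- \frac{1}{41}\right) - 109\right) = - \frac{1}{4278} - \left(81 - \frac{169}{41} - 109\right) = - \frac{1}{4278} - - \frac{1317}{41} = - \frac{1}{4278} + \frac{1317}{41} = \frac{5634085}{175398}$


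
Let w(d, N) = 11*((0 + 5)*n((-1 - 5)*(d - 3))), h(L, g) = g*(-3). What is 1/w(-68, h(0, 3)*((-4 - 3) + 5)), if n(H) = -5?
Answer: -1/275 ≈ -0.0036364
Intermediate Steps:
h(L, g) = -3*g
w(d, N) = -275 (w(d, N) = 11*((0 + 5)*(-5)) = 11*(5*(-5)) = 11*(-25) = -275)
1/w(-68, h(0, 3)*((-4 - 3) + 5)) = 1/(-275) = -1/275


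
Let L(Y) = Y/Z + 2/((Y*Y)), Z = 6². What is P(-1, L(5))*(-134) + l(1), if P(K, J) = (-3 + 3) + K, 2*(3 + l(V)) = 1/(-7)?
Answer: 1833/14 ≈ 130.93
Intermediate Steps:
l(V) = -43/14 (l(V) = -3 + (½)/(-7) = -3 + (½)*(-⅐) = -3 - 1/14 = -43/14)
Z = 36
L(Y) = 2/Y² + Y/36 (L(Y) = Y/36 + 2/((Y*Y)) = Y*(1/36) + 2/(Y²) = Y/36 + 2/Y² = 2/Y² + Y/36)
P(K, J) = K (P(K, J) = 0 + K = K)
P(-1, L(5))*(-134) + l(1) = -1*(-134) - 43/14 = 134 - 43/14 = 1833/14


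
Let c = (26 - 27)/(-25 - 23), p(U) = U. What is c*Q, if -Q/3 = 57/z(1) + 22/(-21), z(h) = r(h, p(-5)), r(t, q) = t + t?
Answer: -1153/672 ≈ -1.7158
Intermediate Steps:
r(t, q) = 2*t
z(h) = 2*h
c = 1/48 (c = -1/(-48) = -1*(-1/48) = 1/48 ≈ 0.020833)
Q = -1153/14 (Q = -3*(57/((2*1)) + 22/(-21)) = -3*(57/2 + 22*(-1/21)) = -3*(57*(1/2) - 22/21) = -3*(57/2 - 22/21) = -3*1153/42 = -1153/14 ≈ -82.357)
c*Q = (1/48)*(-1153/14) = -1153/672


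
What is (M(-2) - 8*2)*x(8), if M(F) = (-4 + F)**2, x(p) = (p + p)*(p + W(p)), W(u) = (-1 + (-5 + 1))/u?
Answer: 2360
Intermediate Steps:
W(u) = -5/u (W(u) = (-1 - 4)/u = -5/u)
x(p) = 2*p*(p - 5/p) (x(p) = (p + p)*(p - 5/p) = (2*p)*(p - 5/p) = 2*p*(p - 5/p))
(M(-2) - 8*2)*x(8) = ((-4 - 2)**2 - 8*2)*(-10 + 2*8**2) = ((-6)**2 - 16)*(-10 + 2*64) = (36 - 16)*(-10 + 128) = 20*118 = 2360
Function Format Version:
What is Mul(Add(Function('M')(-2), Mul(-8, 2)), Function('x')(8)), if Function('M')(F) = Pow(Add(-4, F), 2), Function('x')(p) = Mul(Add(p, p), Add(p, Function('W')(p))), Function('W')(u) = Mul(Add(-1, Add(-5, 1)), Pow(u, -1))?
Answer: 2360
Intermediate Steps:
Function('W')(u) = Mul(-5, Pow(u, -1)) (Function('W')(u) = Mul(Add(-1, -4), Pow(u, -1)) = Mul(-5, Pow(u, -1)))
Function('x')(p) = Mul(2, p, Add(p, Mul(-5, Pow(p, -1)))) (Function('x')(p) = Mul(Add(p, p), Add(p, Mul(-5, Pow(p, -1)))) = Mul(Mul(2, p), Add(p, Mul(-5, Pow(p, -1)))) = Mul(2, p, Add(p, Mul(-5, Pow(p, -1)))))
Mul(Add(Function('M')(-2), Mul(-8, 2)), Function('x')(8)) = Mul(Add(Pow(Add(-4, -2), 2), Mul(-8, 2)), Add(-10, Mul(2, Pow(8, 2)))) = Mul(Add(Pow(-6, 2), -16), Add(-10, Mul(2, 64))) = Mul(Add(36, -16), Add(-10, 128)) = Mul(20, 118) = 2360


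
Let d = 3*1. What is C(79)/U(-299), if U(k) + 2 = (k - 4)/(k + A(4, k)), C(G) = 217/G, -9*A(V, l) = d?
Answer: -194866/70073 ≈ -2.7809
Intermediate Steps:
d = 3
A(V, l) = -⅓ (A(V, l) = -⅑*3 = -⅓)
U(k) = -2 + (-4 + k)/(-⅓ + k) (U(k) = -2 + (k - 4)/(k - ⅓) = -2 + (-4 + k)/(-⅓ + k))
C(79)/U(-299) = (217/79)/(((-10 - 3*(-299))/(-1 + 3*(-299)))) = (217*(1/79))/(((-10 + 897)/(-1 - 897))) = 217/(79*((887/(-898)))) = 217/(79*((-1/898*887))) = 217/(79*(-887/898)) = (217/79)*(-898/887) = -194866/70073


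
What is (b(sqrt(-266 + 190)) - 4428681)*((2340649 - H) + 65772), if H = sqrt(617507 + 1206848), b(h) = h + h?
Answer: -(2406421 - 13*sqrt(10795))*(4428681 - 4*I*sqrt(19)) ≈ -1.0651e+13 + 4.1934e+7*I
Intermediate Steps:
b(h) = 2*h
H = 13*sqrt(10795) (H = sqrt(1824355) = 13*sqrt(10795) ≈ 1350.7)
(b(sqrt(-266 + 190)) - 4428681)*((2340649 - H) + 65772) = (2*sqrt(-266 + 190) - 4428681)*((2340649 - 13*sqrt(10795)) + 65772) = (2*sqrt(-76) - 4428681)*((2340649 - 13*sqrt(10795)) + 65772) = (2*(2*I*sqrt(19)) - 4428681)*(2406421 - 13*sqrt(10795)) = (4*I*sqrt(19) - 4428681)*(2406421 - 13*sqrt(10795)) = (-4428681 + 4*I*sqrt(19))*(2406421 - 13*sqrt(10795))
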